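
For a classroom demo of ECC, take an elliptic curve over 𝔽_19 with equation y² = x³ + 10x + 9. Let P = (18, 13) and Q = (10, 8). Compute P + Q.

(18, 13) + (10, 8). λ = (8 - 13)/(10 - 18) ≡ 14/11 mod 19. 11⁻¹ ≡ 7 (mod 19), so λ ≡ 3.
  x = λ² - 18 - 10 = 9 - 28 ≡ 0; y = λ·(18 - 0) - 13 ≡ 3. → (0, 3)

(0, 3)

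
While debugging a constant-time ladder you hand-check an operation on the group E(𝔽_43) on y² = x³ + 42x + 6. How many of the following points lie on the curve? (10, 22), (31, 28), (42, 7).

(10, 22): 22² ≡ 11, rhs ≡ 7 → off.
(31, 28): 28² ≡ 10, rhs ≡ 10 → on.
(42, 7): 7² ≡ 6, rhs ≡ 6 → on.

2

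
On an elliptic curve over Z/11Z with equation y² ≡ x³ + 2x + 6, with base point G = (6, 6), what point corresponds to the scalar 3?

Repeated addition: build up to 3G.
2G: tangent at (6, 6): λ = (3·6² + 2)/(2·6) ≡ 0/1. 1⁻¹ ≡ 1 (mod 11), so λ ≡ 0·1 ≡ 0.
  x = λ² - 6 - 6 = 0 - 12 ≡ 10; y = λ·(6 - 10) - 6 ≡ 5. → (10, 5)
3G: (10, 5) + (6, 6). λ = (6 - 5)/(6 - 10) ≡ 1/7 mod 11. 7⁻¹ ≡ 8 (mod 11), so λ ≡ 8.
  x = λ² - 10 - 6 = 64 - 16 ≡ 4; y = λ·(10 - 4) - 5 ≡ 10. → (4, 10)

(4, 10)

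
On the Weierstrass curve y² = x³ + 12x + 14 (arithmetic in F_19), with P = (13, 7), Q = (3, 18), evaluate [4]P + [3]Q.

(5, 16)

First 4P:
Repeated addition: build up to 4P.
2P: tangent at (13, 7): λ = (3·13² + 12)/(2·7) ≡ 6/14. 14⁻¹ ≡ 15 (mod 19), so λ ≡ 6·15 ≡ 14.
  x = λ² - 13 - 13 = 196 - 26 ≡ 18; y = λ·(13 - 18) - 7 ≡ 18. → (18, 18)
3P: (18, 18) + (13, 7). λ = (7 - 18)/(13 - 18) ≡ 8/14 mod 19. 14⁻¹ ≡ 15 (mod 19), so λ ≡ 6.
  x = λ² - 18 - 13 = 36 - 31 ≡ 5; y = λ·(18 - 5) - 18 ≡ 3. → (5, 3)
4P: (5, 3) + (13, 7). λ = (7 - 3)/(13 - 5) ≡ 4/8 mod 19. 8⁻¹ ≡ 12 (mod 19) since 8·12 = 96 ≡ 1, so λ ≡ 10.
  x = λ² - 5 - 13 = 100 - 18 ≡ 6; y = λ·(5 - 6) - 3 ≡ 6. → (6, 6)
4P = (6, 6).
Next 3Q:
Repeated addition: build up to 3Q.
2Q: tangent at (3, 18): λ = (3·3² + 12)/(2·18) ≡ 1/17. 17⁻¹ ≡ 9 (mod 19), so λ ≡ 1·9 ≡ 9.
  x = λ² - 3 - 3 = 81 - 6 ≡ 18; y = λ·(3 - 18) - 18 ≡ 18. → (18, 18)
3Q: (18, 18) + (3, 18). λ = (18 - 18)/(3 - 18) ≡ 0/4 mod 19. 4⁻¹ ≡ 5 (mod 19) since 4·5 = 20 ≡ 1, so λ ≡ 0.
  x = λ² - 18 - 3 = 0 - 21 ≡ 17; y = λ·(18 - 17) - 18 ≡ 1. → (17, 1)
3Q = (17, 1).
Finally 4P + 3Q:
(6, 6) + (17, 1). λ = (1 - 6)/(17 - 6) ≡ 14/11 mod 19. 11⁻¹ ≡ 7 (mod 19), so λ ≡ 3.
  x = λ² - 6 - 17 = 9 - 23 ≡ 5; y = λ·(6 - 5) - 6 ≡ 16. → (5, 16)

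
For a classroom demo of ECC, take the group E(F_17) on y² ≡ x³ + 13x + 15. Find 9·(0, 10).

Write G = (0, 10).
Double-and-add on 9 = (1001)₂. Start with G = (0, 10) for the leading 1-bit.
double: tangent at (0, 10): λ = (3·0² + 13)/(2·10) ≡ 13/3. 3⁻¹ ≡ 6 (mod 17) since 3·6 = 18 ≡ 1, so λ ≡ 13·6 ≡ 10.
  x = λ² - 0 - 0 = 100 - 0 ≡ 15; y = λ·(0 - 15) - 10 ≡ 10. → (15, 10)
double: tangent at (15, 10): λ = (3·15² + 13)/(2·10) ≡ 8/3. 3⁻¹ ≡ 6 (mod 17) since 3·6 = 18 ≡ 1, so λ ≡ 8·6 ≡ 14.
  x = λ² - 15 - 15 = 196 - 30 ≡ 13; y = λ·(15 - 13) - 10 ≡ 1. → (13, 1)
double: tangent at (13, 1): λ = (3·13² + 13)/(2·1) ≡ 10/2. 2⁻¹ ≡ 9 (mod 17), so λ ≡ 10·9 ≡ 5.
  x = λ² - 13 - 13 = 25 - 26 ≡ 16; y = λ·(13 - 16) - 1 ≡ 1. → (16, 1)
add G: (16, 1) + (0, 10). λ = (10 - 1)/(0 - 16) ≡ 9/1 mod 17. 1⁻¹ ≡ 1 (mod 17) since 1·1 = 1 ≡ 1, so λ ≡ 9.
  x = λ² - 16 - 0 = 81 - 16 ≡ 14; y = λ·(16 - 14) - 1 ≡ 0. → (14, 0)

(14, 0)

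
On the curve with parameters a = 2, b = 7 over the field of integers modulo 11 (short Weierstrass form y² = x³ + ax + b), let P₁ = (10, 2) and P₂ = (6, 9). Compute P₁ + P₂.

(10, 2) + (6, 9). λ = (9 - 2)/(6 - 10) ≡ 7/7 mod 11. 7⁻¹ ≡ 8 (mod 11) since 7·8 = 56 ≡ 1, so λ ≡ 1.
  x = λ² - 10 - 6 = 1 - 16 ≡ 7; y = λ·(10 - 7) - 2 ≡ 1. → (7, 1)

(7, 1)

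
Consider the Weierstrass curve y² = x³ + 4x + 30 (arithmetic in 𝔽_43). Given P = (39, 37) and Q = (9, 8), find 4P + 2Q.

First 4P:
Double-and-add on 4 = (100)₂. Start with P = (39, 37) for the leading 1-bit.
double: tangent at (39, 37): λ = (3·39² + 4)/(2·37) ≡ 9/31. 31⁻¹ ≡ 25 (mod 43), so λ ≡ 9·25 ≡ 10.
  x = λ² - 39 - 39 = 100 - 78 ≡ 22; y = λ·(39 - 22) - 37 ≡ 4. → (22, 4)
double: tangent at (22, 4): λ = (3·22² + 4)/(2·4) ≡ 37/8. 8⁻¹ ≡ 27 (mod 43), so λ ≡ 37·27 ≡ 10.
  x = λ² - 22 - 22 = 100 - 44 ≡ 13; y = λ·(22 - 13) - 4 ≡ 0. → (13, 0)
4P = (13, 0).
Next 2Q:
Repeated addition: build up to 2Q.
2Q: tangent at (9, 8): λ = (3·9² + 4)/(2·8) ≡ 32/16. 16⁻¹ ≡ 35 (mod 43), so λ ≡ 32·35 ≡ 2.
  x = λ² - 9 - 9 = 4 - 18 ≡ 29; y = λ·(9 - 29) - 8 ≡ 38. → (29, 38)
2Q = (29, 38).
Finally 4P + 2Q:
(13, 0) + (29, 38). λ = (38 - 0)/(29 - 13) ≡ 38/16 mod 43. 16⁻¹ ≡ 35 (mod 43) since 16·35 = 560 ≡ 1, so λ ≡ 40.
  x = λ² - 13 - 29 = 1600 - 42 ≡ 10; y = λ·(13 - 10) - 0 ≡ 34. → (10, 34)

(10, 34)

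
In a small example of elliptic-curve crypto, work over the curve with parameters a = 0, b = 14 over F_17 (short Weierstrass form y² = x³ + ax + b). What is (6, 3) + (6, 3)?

(6, 14)

tangent at (6, 3): λ = (3·6² + 0)/(2·3) ≡ 6/6. 6⁻¹ ≡ 3 (mod 17), so λ ≡ 6·3 ≡ 1.
  x = λ² - 6 - 6 = 1 - 12 ≡ 6; y = λ·(6 - 6) - 3 ≡ 14. → (6, 14)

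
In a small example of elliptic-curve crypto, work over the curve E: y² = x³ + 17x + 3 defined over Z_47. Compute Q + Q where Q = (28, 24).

(23, 24)

tangent at (28, 24): λ = (3·28² + 17)/(2·24) ≡ 19/1. 1⁻¹ ≡ 1 (mod 47), so λ ≡ 19·1 ≡ 19.
  x = λ² - 28 - 28 = 361 - 56 ≡ 23; y = λ·(28 - 23) - 24 ≡ 24. → (23, 24)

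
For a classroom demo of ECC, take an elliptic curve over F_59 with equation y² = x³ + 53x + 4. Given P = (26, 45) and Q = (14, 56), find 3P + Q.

(2, 0)

First 3P:
Repeated addition: build up to 3P.
2P: tangent at (26, 45): λ = (3·26² + 53)/(2·45) ≡ 16/31. 31⁻¹ ≡ 40 (mod 59) since 31·40 = 1240 ≡ 1, so λ ≡ 16·40 ≡ 50.
  x = λ² - 26 - 26 = 2500 - 52 ≡ 29; y = λ·(26 - 29) - 45 ≡ 41. → (29, 41)
3P: (29, 41) + (26, 45). λ = (45 - 41)/(26 - 29) ≡ 4/56 mod 59. 56⁻¹ ≡ 39 (mod 59) since 56·39 = 2184 ≡ 1, so λ ≡ 38.
  x = λ² - 29 - 26 = 1444 - 55 ≡ 32; y = λ·(29 - 32) - 41 ≡ 22. → (32, 22)
3P = (32, 22).
Finally 3P + Q:
(32, 22) + (14, 56). λ = (56 - 22)/(14 - 32) ≡ 34/41 mod 59. 41⁻¹ ≡ 36 (mod 59), so λ ≡ 44.
  x = λ² - 32 - 14 = 1936 - 46 ≡ 2; y = λ·(32 - 2) - 22 ≡ 0. → (2, 0)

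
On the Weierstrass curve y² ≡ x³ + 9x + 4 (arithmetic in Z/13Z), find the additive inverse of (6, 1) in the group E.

-(6, 1) = (6, -1 mod 13) = (6, 12).

(6, 12)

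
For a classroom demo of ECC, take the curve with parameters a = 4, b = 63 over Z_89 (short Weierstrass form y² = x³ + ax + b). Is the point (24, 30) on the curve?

y² = 30² ≡ 10; x³ + 4x + 63 = 13983 ≡ 10 (mod 89). 10 = 10.

yes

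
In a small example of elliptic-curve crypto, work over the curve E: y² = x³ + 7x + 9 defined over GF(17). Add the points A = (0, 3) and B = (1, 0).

(8, 4)

(0, 3) + (1, 0). λ = (0 - 3)/(1 - 0) ≡ 14/1 mod 17. 1⁻¹ ≡ 1 (mod 17), so λ ≡ 14.
  x = λ² - 0 - 1 = 196 - 1 ≡ 8; y = λ·(0 - 8) - 3 ≡ 4. → (8, 4)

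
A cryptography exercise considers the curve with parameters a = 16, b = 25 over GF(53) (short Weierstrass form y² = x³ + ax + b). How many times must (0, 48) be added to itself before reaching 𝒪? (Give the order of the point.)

12

2P: tangent at (0, 48): λ = (3·0² + 16)/(2·48) ≡ 16/43. 43⁻¹ ≡ 37 (mod 53) since 43·37 = 1591 ≡ 1, so λ ≡ 16·37 ≡ 9.
  x = λ² - 0 - 0 = 81 - 0 ≡ 28; y = λ·(0 - 28) - 48 ≡ 18. → (28, 18)
3P: (28, 18) + (0, 48). λ = (48 - 18)/(0 - 28) ≡ 30/25 mod 53. 25⁻¹ ≡ 17 (mod 53), so λ ≡ 33.
  x = λ² - 28 - 0 = 1089 - 28 ≡ 1; y = λ·(28 - 1) - 18 ≡ 25. → (1, 25)
4P: (1, 25) + (0, 48). λ = (48 - 25)/(0 - 1) ≡ 23/52 mod 53. 52⁻¹ ≡ 52 (mod 53) since 52·52 = 2704 ≡ 1, so λ ≡ 30.
  x = λ² - 1 - 0 = 900 - 1 ≡ 51; y = λ·(1 - 51) - 25 ≡ 12. → (51, 12)
5P: (51, 12) + (0, 48). λ = (48 - 12)/(0 - 51) ≡ 36/2 mod 53. 2⁻¹ ≡ 27 (mod 53) since 2·27 = 54 ≡ 1, so λ ≡ 18.
  x = λ² - 51 - 0 = 324 - 51 ≡ 8; y = λ·(51 - 8) - 12 ≡ 20. → (8, 20)
6P: (8, 20) + (0, 48). λ = (48 - 20)/(0 - 8) ≡ 28/45 mod 53. 45⁻¹ ≡ 33 (mod 53), so λ ≡ 23.
  x = λ² - 8 - 0 = 529 - 8 ≡ 44; y = λ·(8 - 44) - 20 ≡ 0. → (44, 0)
7P: (44, 0) + (0, 48). λ = (48 - 0)/(0 - 44) ≡ 48/9 mod 53. 9⁻¹ ≡ 6 (mod 53), so λ ≡ 23.
  x = λ² - 44 - 0 = 529 - 44 ≡ 8; y = λ·(44 - 8) - 0 ≡ 33. → (8, 33)
8P: (8, 33) + (0, 48). λ = (48 - 33)/(0 - 8) ≡ 15/45 mod 53. 45⁻¹ ≡ 33 (mod 53) since 45·33 = 1485 ≡ 1, so λ ≡ 18.
  x = λ² - 8 - 0 = 324 - 8 ≡ 51; y = λ·(8 - 51) - 33 ≡ 41. → (51, 41)
9P: (51, 41) + (0, 48). λ = (48 - 41)/(0 - 51) ≡ 7/2 mod 53. 2⁻¹ ≡ 27 (mod 53), so λ ≡ 30.
  x = λ² - 51 - 0 = 900 - 51 ≡ 1; y = λ·(51 - 1) - 41 ≡ 28. → (1, 28)
10P: (1, 28) + (0, 48). λ = (48 - 28)/(0 - 1) ≡ 20/52 mod 53. 52⁻¹ ≡ 52 (mod 53), so λ ≡ 33.
  x = λ² - 1 - 0 = 1089 - 1 ≡ 28; y = λ·(1 - 28) - 28 ≡ 35. → (28, 35)
11P: (28, 35) + (0, 48). λ = (48 - 35)/(0 - 28) ≡ 13/25 mod 53. 25⁻¹ ≡ 17 (mod 53) since 25·17 = 425 ≡ 1, so λ ≡ 9.
  x = λ² - 28 - 0 = 81 - 28 ≡ 0; y = λ·(28 - 0) - 35 ≡ 5. → (0, 5)
12P: (0, 5) + (0, 48): same x and y₁ ≡ -y₂, so the sum is 𝒪.
12P = 𝒪, so the order is 12.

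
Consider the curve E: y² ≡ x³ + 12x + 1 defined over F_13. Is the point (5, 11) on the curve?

yes

y² = 11² ≡ 4; x³ + 12x + 1 = 186 ≡ 4 (mod 13). 4 = 4.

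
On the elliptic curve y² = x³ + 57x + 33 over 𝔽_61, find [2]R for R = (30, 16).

tangent at (30, 16): λ = (3·30² + 57)/(2·16) ≡ 12/32. 32⁻¹ ≡ 21 (mod 61), so λ ≡ 12·21 ≡ 8.
  x = λ² - 30 - 30 = 64 - 60 ≡ 4; y = λ·(30 - 4) - 16 ≡ 9. → (4, 9)

(4, 9)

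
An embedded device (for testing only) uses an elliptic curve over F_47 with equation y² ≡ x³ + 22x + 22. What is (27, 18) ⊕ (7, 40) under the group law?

(27, 18) + (7, 40). λ = (40 - 18)/(7 - 27) ≡ 22/27 mod 47. 27⁻¹ ≡ 7 (mod 47), so λ ≡ 13.
  x = λ² - 27 - 7 = 169 - 34 ≡ 41; y = λ·(27 - 41) - 18 ≡ 35. → (41, 35)

(41, 35)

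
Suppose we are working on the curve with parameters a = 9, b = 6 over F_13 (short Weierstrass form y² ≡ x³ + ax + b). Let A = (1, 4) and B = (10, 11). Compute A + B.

(1, 4) + (10, 11). λ = (11 - 4)/(10 - 1) ≡ 7/9 mod 13. 9⁻¹ ≡ 3 (mod 13) since 9·3 = 27 ≡ 1, so λ ≡ 8.
  x = λ² - 1 - 10 = 64 - 11 ≡ 1; y = λ·(1 - 1) - 4 ≡ 9. → (1, 9)

(1, 9)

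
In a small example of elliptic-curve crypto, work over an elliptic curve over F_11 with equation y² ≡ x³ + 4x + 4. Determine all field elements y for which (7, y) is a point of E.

x³ + 4x + 4 = 375 ≡ 1 (mod 11).
Square roots of 1 mod 11: 1 and 10 (since 1² = 1 ≡ 1).

1, 10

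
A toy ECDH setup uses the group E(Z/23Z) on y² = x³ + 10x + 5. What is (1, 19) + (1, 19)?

tangent at (1, 19): λ = (3·1² + 10)/(2·19) ≡ 13/15. 15⁻¹ ≡ 20 (mod 23), so λ ≡ 13·20 ≡ 7.
  x = λ² - 1 - 1 = 49 - 2 ≡ 1; y = λ·(1 - 1) - 19 ≡ 4. → (1, 4)

(1, 4)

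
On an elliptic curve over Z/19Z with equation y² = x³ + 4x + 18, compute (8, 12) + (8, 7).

The two points share x = 8 and their y-coordinates satisfy 12 + 7 ≡ 0 (mod 19), so they are inverses. Their sum is O.

O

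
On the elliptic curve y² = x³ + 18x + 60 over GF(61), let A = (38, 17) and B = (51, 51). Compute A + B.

(55, 23)

(38, 17) + (51, 51). λ = (51 - 17)/(51 - 38) ≡ 34/13 mod 61. 13⁻¹ ≡ 47 (mod 61) since 13·47 = 611 ≡ 1, so λ ≡ 12.
  x = λ² - 38 - 51 = 144 - 89 ≡ 55; y = λ·(38 - 55) - 17 ≡ 23. → (55, 23)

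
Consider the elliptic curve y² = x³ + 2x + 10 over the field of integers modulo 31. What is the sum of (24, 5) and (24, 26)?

O

The two points share x = 24 and their y-coordinates satisfy 5 + 26 ≡ 0 (mod 31), so they are inverses. Their sum is ∞.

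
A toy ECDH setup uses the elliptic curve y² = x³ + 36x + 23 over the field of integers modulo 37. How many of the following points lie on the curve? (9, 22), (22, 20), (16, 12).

(9, 22): 22² ≡ 3, rhs ≡ 3 → on.
(22, 20): 20² ≡ 30, rhs ≡ 30 → on.
(16, 12): 12² ≡ 33, rhs ≡ 33 → on.

3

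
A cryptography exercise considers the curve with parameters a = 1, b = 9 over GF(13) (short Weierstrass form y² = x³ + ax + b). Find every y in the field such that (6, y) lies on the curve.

x³ + 1x + 9 = 231 ≡ 10 (mod 13).
Square roots of 10 mod 13: 6 and 7 (since 6² = 36 ≡ 10).

6, 7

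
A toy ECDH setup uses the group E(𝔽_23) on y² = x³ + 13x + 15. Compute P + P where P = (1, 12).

(1, 11)

tangent at (1, 12): λ = (3·1² + 13)/(2·12) ≡ 16/1. 1⁻¹ ≡ 1 (mod 23), so λ ≡ 16·1 ≡ 16.
  x = λ² - 1 - 1 = 256 - 2 ≡ 1; y = λ·(1 - 1) - 12 ≡ 11. → (1, 11)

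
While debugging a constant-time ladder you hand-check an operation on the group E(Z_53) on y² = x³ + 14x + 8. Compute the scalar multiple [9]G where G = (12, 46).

Double-and-add on 9 = (1001)₂. Start with G = (12, 46) for the leading 1-bit.
double: tangent at (12, 46): λ = (3·12² + 14)/(2·46) ≡ 22/39. 39⁻¹ ≡ 34 (mod 53), so λ ≡ 22·34 ≡ 6.
  x = λ² - 12 - 12 = 36 - 24 ≡ 12; y = λ·(12 - 12) - 46 ≡ 7. → (12, 7)
double: tangent at (12, 7): λ = (3·12² + 14)/(2·7) ≡ 22/14. 14⁻¹ ≡ 19 (mod 53) since 14·19 = 266 ≡ 1, so λ ≡ 22·19 ≡ 47.
  x = λ² - 12 - 12 = 2209 - 24 ≡ 12; y = λ·(12 - 12) - 7 ≡ 46. → (12, 46)
double: tangent at (12, 46): λ = (3·12² + 14)/(2·46) ≡ 22/39. 39⁻¹ ≡ 34 (mod 53) since 39·34 = 1326 ≡ 1, so λ ≡ 22·34 ≡ 6.
  x = λ² - 12 - 12 = 36 - 24 ≡ 12; y = λ·(12 - 12) - 46 ≡ 7. → (12, 7)
add G: (12, 7) + (12, 46): same x and y₁ ≡ -y₂, so the sum is O.

O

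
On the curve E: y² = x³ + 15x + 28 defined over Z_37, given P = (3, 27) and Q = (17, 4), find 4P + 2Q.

First 4P:
Double-and-add on 4 = (100)₂. Start with P = (3, 27) for the leading 1-bit.
double: tangent at (3, 27): λ = (3·3² + 15)/(2·27) ≡ 5/17. 17⁻¹ ≡ 24 (mod 37) since 17·24 = 408 ≡ 1, so λ ≡ 5·24 ≡ 9.
  x = λ² - 3 - 3 = 81 - 6 ≡ 1; y = λ·(3 - 1) - 27 ≡ 28. → (1, 28)
double: tangent at (1, 28): λ = (3·1² + 15)/(2·28) ≡ 18/19. 19⁻¹ ≡ 2 (mod 37) since 19·2 = 38 ≡ 1, so λ ≡ 18·2 ≡ 36.
  x = λ² - 1 - 1 = 1296 - 2 ≡ 36; y = λ·(1 - 36) - 28 ≡ 7. → (36, 7)
4P = (36, 7).
Next 2Q:
Repeated addition: build up to 2Q.
2Q: tangent at (17, 4): λ = (3·17² + 15)/(2·4) ≡ 31/8. 8⁻¹ ≡ 14 (mod 37), so λ ≡ 31·14 ≡ 27.
  x = λ² - 17 - 17 = 729 - 34 ≡ 29; y = λ·(17 - 29) - 4 ≡ 5. → (29, 5)
2Q = (29, 5).
Finally 4P + 2Q:
(36, 7) + (29, 5). λ = (5 - 7)/(29 - 36) ≡ 35/30 mod 37. 30⁻¹ ≡ 21 (mod 37) since 30·21 = 630 ≡ 1, so λ ≡ 32.
  x = λ² - 36 - 29 = 1024 - 65 ≡ 34; y = λ·(36 - 34) - 7 ≡ 20. → (34, 20)

(34, 20)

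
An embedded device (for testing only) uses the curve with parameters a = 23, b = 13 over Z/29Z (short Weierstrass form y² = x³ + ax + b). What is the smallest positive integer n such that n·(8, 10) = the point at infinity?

2P: tangent at (8, 10): λ = (3·8² + 23)/(2·10) ≡ 12/20. 20⁻¹ ≡ 16 (mod 29), so λ ≡ 12·16 ≡ 18.
  x = λ² - 8 - 8 = 324 - 16 ≡ 18; y = λ·(8 - 18) - 10 ≡ 13. → (18, 13)
3P: (18, 13) + (8, 10). λ = (10 - 13)/(8 - 18) ≡ 26/19 mod 29. 19⁻¹ ≡ 26 (mod 29), so λ ≡ 9.
  x = λ² - 18 - 8 = 81 - 26 ≡ 26; y = λ·(18 - 26) - 13 ≡ 2. → (26, 2)
4P: (26, 2) + (8, 10). λ = (10 - 2)/(8 - 26) ≡ 8/11 mod 29. 11⁻¹ ≡ 8 (mod 29), so λ ≡ 6.
  x = λ² - 26 - 8 = 36 - 34 ≡ 2; y = λ·(26 - 2) - 2 ≡ 26. → (2, 26)
5P: (2, 26) + (8, 10). λ = (10 - 26)/(8 - 2) ≡ 13/6 mod 29. 6⁻¹ ≡ 5 (mod 29), so λ ≡ 7.
  x = λ² - 2 - 8 = 49 - 10 ≡ 10; y = λ·(2 - 10) - 26 ≡ 5. → (10, 5)
6P: (10, 5) + (8, 10). λ = (10 - 5)/(8 - 10) ≡ 5/27 mod 29. 27⁻¹ ≡ 14 (mod 29) since 27·14 = 378 ≡ 1, so λ ≡ 12.
  x = λ² - 10 - 8 = 144 - 18 ≡ 10; y = λ·(10 - 10) - 5 ≡ 24. → (10, 24)
7P: (10, 24) + (8, 10). λ = (10 - 24)/(8 - 10) ≡ 15/27 mod 29. 27⁻¹ ≡ 14 (mod 29), so λ ≡ 7.
  x = λ² - 10 - 8 = 49 - 18 ≡ 2; y = λ·(10 - 2) - 24 ≡ 3. → (2, 3)
8P: (2, 3) + (8, 10). λ = (10 - 3)/(8 - 2) ≡ 7/6 mod 29. 6⁻¹ ≡ 5 (mod 29) since 6·5 = 30 ≡ 1, so λ ≡ 6.
  x = λ² - 2 - 8 = 36 - 10 ≡ 26; y = λ·(2 - 26) - 3 ≡ 27. → (26, 27)
9P: (26, 27) + (8, 10). λ = (10 - 27)/(8 - 26) ≡ 12/11 mod 29. 11⁻¹ ≡ 8 (mod 29) since 11·8 = 88 ≡ 1, so λ ≡ 9.
  x = λ² - 26 - 8 = 81 - 34 ≡ 18; y = λ·(26 - 18) - 27 ≡ 16. → (18, 16)
10P: (18, 16) + (8, 10). λ = (10 - 16)/(8 - 18) ≡ 23/19 mod 29. 19⁻¹ ≡ 26 (mod 29), so λ ≡ 18.
  x = λ² - 18 - 8 = 324 - 26 ≡ 8; y = λ·(18 - 8) - 16 ≡ 19. → (8, 19)
11P: (8, 19) + (8, 10): same x and y₁ ≡ -y₂, so the sum is the point at infinity.
11P = the point at infinity, so the order is 11.

11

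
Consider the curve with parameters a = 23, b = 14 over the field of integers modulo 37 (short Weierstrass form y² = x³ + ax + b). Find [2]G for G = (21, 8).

tangent at (21, 8): λ = (3·21² + 23)/(2·8) ≡ 14/16. 16⁻¹ ≡ 7 (mod 37), so λ ≡ 14·7 ≡ 24.
  x = λ² - 21 - 21 = 576 - 42 ≡ 16; y = λ·(21 - 16) - 8 ≡ 1. → (16, 1)

(16, 1)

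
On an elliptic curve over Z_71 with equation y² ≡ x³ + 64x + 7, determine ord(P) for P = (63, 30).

2P: tangent at (63, 30): λ = (3·63² + 64)/(2·30) ≡ 43/60. 60⁻¹ ≡ 58 (mod 71) since 60·58 = 3480 ≡ 1, so λ ≡ 43·58 ≡ 9.
  x = λ² - 63 - 63 = 81 - 126 ≡ 26; y = λ·(63 - 26) - 30 ≡ 19. → (26, 19)
3P: (26, 19) + (63, 30). λ = (30 - 19)/(63 - 26) ≡ 11/37 mod 71. 37⁻¹ ≡ 48 (mod 71), so λ ≡ 31.
  x = λ² - 26 - 63 = 961 - 89 ≡ 20; y = λ·(26 - 20) - 19 ≡ 25. → (20, 25)
4P: (20, 25) + (63, 30). λ = (30 - 25)/(63 - 20) ≡ 5/43 mod 71. 43⁻¹ ≡ 38 (mod 71), so λ ≡ 48.
  x = λ² - 20 - 63 = 2304 - 83 ≡ 20; y = λ·(20 - 20) - 25 ≡ 46. → (20, 46)
5P: (20, 46) + (63, 30). λ = (30 - 46)/(63 - 20) ≡ 55/43 mod 71. 43⁻¹ ≡ 38 (mod 71) since 43·38 = 1634 ≡ 1, so λ ≡ 31.
  x = λ² - 20 - 63 = 961 - 83 ≡ 26; y = λ·(20 - 26) - 46 ≡ 52. → (26, 52)
6P: (26, 52) + (63, 30). λ = (30 - 52)/(63 - 26) ≡ 49/37 mod 71. 37⁻¹ ≡ 48 (mod 71), so λ ≡ 9.
  x = λ² - 26 - 63 = 81 - 89 ≡ 63; y = λ·(26 - 63) - 52 ≡ 41. → (63, 41)
7P: (63, 41) + (63, 30): same x and y₁ ≡ -y₂, so the sum is ∞.
7P = ∞, so the order is 7.

7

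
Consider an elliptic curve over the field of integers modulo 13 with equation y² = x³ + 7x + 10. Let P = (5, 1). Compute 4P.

(11, 12)

Double-and-add on 4 = (100)₂. Start with P = (5, 1) for the leading 1-bit.
double: tangent at (5, 1): λ = (3·5² + 7)/(2·1) ≡ 4/2. 2⁻¹ ≡ 7 (mod 13) since 2·7 = 14 ≡ 1, so λ ≡ 4·7 ≡ 2.
  x = λ² - 5 - 5 = 4 - 10 ≡ 7; y = λ·(5 - 7) - 1 ≡ 8. → (7, 8)
double: tangent at (7, 8): λ = (3·7² + 7)/(2·8) ≡ 11/3. 3⁻¹ ≡ 9 (mod 13) since 3·9 = 27 ≡ 1, so λ ≡ 11·9 ≡ 8.
  x = λ² - 7 - 7 = 64 - 14 ≡ 11; y = λ·(7 - 11) - 8 ≡ 12. → (11, 12)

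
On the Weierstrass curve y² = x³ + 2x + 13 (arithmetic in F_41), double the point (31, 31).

tangent at (31, 31): λ = (3·31² + 2)/(2·31) ≡ 15/21. 21⁻¹ ≡ 2 (mod 41), so λ ≡ 15·2 ≡ 30.
  x = λ² - 31 - 31 = 900 - 62 ≡ 18; y = λ·(31 - 18) - 31 ≡ 31. → (18, 31)

(18, 31)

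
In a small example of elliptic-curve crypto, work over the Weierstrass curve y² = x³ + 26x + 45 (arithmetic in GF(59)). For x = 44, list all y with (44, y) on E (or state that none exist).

none

x³ + 26x + 45 = 86373 ≡ 56 (mod 59).
56 is a non-residue mod 59; no y exists.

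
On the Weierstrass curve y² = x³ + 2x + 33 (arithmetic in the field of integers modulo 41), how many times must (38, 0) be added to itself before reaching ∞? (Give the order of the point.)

2P: (38, 0) + (38, 0): same x and y₁ ≡ -y₂, so the sum is ∞.
2P = ∞, so the order is 2.

2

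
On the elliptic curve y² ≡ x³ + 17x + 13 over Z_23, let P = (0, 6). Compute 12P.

(12, 6)

Repeated addition: build up to 12P.
2P: tangent at (0, 6): λ = (3·0² + 17)/(2·6) ≡ 17/12. 12⁻¹ ≡ 2 (mod 23), so λ ≡ 17·2 ≡ 11.
  x = λ² - 0 - 0 = 121 - 0 ≡ 6; y = λ·(0 - 6) - 6 ≡ 20. → (6, 20)
3P: (6, 20) + (0, 6). λ = (6 - 20)/(0 - 6) ≡ 9/17 mod 23. 17⁻¹ ≡ 19 (mod 23), so λ ≡ 10.
  x = λ² - 6 - 0 = 100 - 6 ≡ 2; y = λ·(6 - 2) - 20 ≡ 20. → (2, 20)
4P: (2, 20) + (0, 6). λ = (6 - 20)/(0 - 2) ≡ 9/21 mod 23. 21⁻¹ ≡ 11 (mod 23), so λ ≡ 7.
  x = λ² - 2 - 0 = 49 - 2 ≡ 1; y = λ·(2 - 1) - 20 ≡ 10. → (1, 10)
5P: (1, 10) + (0, 6). λ = (6 - 10)/(0 - 1) ≡ 19/22 mod 23. 22⁻¹ ≡ 22 (mod 23), so λ ≡ 4.
  x = λ² - 1 - 0 = 16 - 1 ≡ 15; y = λ·(1 - 15) - 10 ≡ 3. → (15, 3)
6P: (15, 3) + (0, 6). λ = (6 - 3)/(0 - 15) ≡ 3/8 mod 23. 8⁻¹ ≡ 3 (mod 23), so λ ≡ 9.
  x = λ² - 15 - 0 = 81 - 15 ≡ 20; y = λ·(15 - 20) - 3 ≡ 21. → (20, 21)
7P: (20, 21) + (0, 6). λ = (6 - 21)/(0 - 20) ≡ 8/3 mod 23. 3⁻¹ ≡ 8 (mod 23), so λ ≡ 18.
  x = λ² - 20 - 0 = 324 - 20 ≡ 5; y = λ·(20 - 5) - 21 ≡ 19. → (5, 19)
8P: (5, 19) + (0, 6). λ = (6 - 19)/(0 - 5) ≡ 10/18 mod 23. 18⁻¹ ≡ 9 (mod 23), so λ ≡ 21.
  x = λ² - 5 - 0 = 441 - 5 ≡ 22; y = λ·(5 - 22) - 19 ≡ 15. → (22, 15)
9P: (22, 15) + (0, 6). λ = (6 - 15)/(0 - 22) ≡ 14/1 mod 23. 1⁻¹ ≡ 1 (mod 23), so λ ≡ 14.
  x = λ² - 22 - 0 = 196 - 22 ≡ 13; y = λ·(22 - 13) - 15 ≡ 19. → (13, 19)
10P: (13, 19) + (0, 6). λ = (6 - 19)/(0 - 13) ≡ 10/10 mod 23. 10⁻¹ ≡ 7 (mod 23), so λ ≡ 1.
  x = λ² - 13 - 0 = 1 - 13 ≡ 11; y = λ·(13 - 11) - 19 ≡ 6. → (11, 6)
11P: (11, 6) + (0, 6). λ = (6 - 6)/(0 - 11) ≡ 0/12 mod 23. 12⁻¹ ≡ 2 (mod 23) since 12·2 = 24 ≡ 1, so λ ≡ 0.
  x = λ² - 11 - 0 = 0 - 11 ≡ 12; y = λ·(11 - 12) - 6 ≡ 17. → (12, 17)
12P: (12, 17) + (0, 6). λ = (6 - 17)/(0 - 12) ≡ 12/11 mod 23. 11⁻¹ ≡ 21 (mod 23) since 11·21 = 231 ≡ 1, so λ ≡ 22.
  x = λ² - 12 - 0 = 484 - 12 ≡ 12; y = λ·(12 - 12) - 17 ≡ 6. → (12, 6)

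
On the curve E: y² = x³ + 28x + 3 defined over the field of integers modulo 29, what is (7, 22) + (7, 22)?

(19, 12)

tangent at (7, 22): λ = (3·7² + 28)/(2·22) ≡ 1/15. 15⁻¹ ≡ 2 (mod 29), so λ ≡ 1·2 ≡ 2.
  x = λ² - 7 - 7 = 4 - 14 ≡ 19; y = λ·(7 - 19) - 22 ≡ 12. → (19, 12)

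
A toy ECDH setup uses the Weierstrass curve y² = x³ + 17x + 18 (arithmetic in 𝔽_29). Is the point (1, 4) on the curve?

y² = 4² ≡ 16; x³ + 17x + 18 = 36 ≡ 7 (mod 29). 16 ≠ 7.

no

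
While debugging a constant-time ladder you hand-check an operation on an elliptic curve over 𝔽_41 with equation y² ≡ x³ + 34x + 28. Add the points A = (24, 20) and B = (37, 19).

(24, 20) + (37, 19). λ = (19 - 20)/(37 - 24) ≡ 40/13 mod 41. 13⁻¹ ≡ 19 (mod 41) since 13·19 = 247 ≡ 1, so λ ≡ 22.
  x = λ² - 24 - 37 = 484 - 61 ≡ 13; y = λ·(24 - 13) - 20 ≡ 17. → (13, 17)

(13, 17)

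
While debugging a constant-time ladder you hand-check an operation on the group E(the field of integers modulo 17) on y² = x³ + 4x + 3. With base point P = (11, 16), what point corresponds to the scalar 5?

Repeated addition: build up to 5P.
2P: tangent at (11, 16): λ = (3·11² + 4)/(2·16) ≡ 10/15. 15⁻¹ ≡ 8 (mod 17) since 15·8 = 120 ≡ 1, so λ ≡ 10·8 ≡ 12.
  x = λ² - 11 - 11 = 144 - 22 ≡ 3; y = λ·(11 - 3) - 16 ≡ 12. → (3, 12)
3P: (3, 12) + (11, 16). λ = (16 - 12)/(11 - 3) ≡ 4/8 mod 17. 8⁻¹ ≡ 15 (mod 17), so λ ≡ 9.
  x = λ² - 3 - 11 = 81 - 14 ≡ 16; y = λ·(3 - 16) - 12 ≡ 7. → (16, 7)
4P: (16, 7) + (11, 16). λ = (16 - 7)/(11 - 16) ≡ 9/12 mod 17. 12⁻¹ ≡ 10 (mod 17) since 12·10 = 120 ≡ 1, so λ ≡ 5.
  x = λ² - 16 - 11 = 25 - 27 ≡ 15; y = λ·(16 - 15) - 7 ≡ 15. → (15, 15)
5P: (15, 15) + (11, 16). λ = (16 - 15)/(11 - 15) ≡ 1/13 mod 17. 13⁻¹ ≡ 4 (mod 17), so λ ≡ 4.
  x = λ² - 15 - 11 = 16 - 26 ≡ 7; y = λ·(15 - 7) - 15 ≡ 0. → (7, 0)

(7, 0)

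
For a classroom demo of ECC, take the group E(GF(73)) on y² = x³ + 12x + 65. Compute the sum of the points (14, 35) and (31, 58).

(14, 35) + (31, 58). λ = (58 - 35)/(31 - 14) ≡ 23/17 mod 73. 17⁻¹ ≡ 43 (mod 73), so λ ≡ 40.
  x = λ² - 14 - 31 = 1600 - 45 ≡ 22; y = λ·(14 - 22) - 35 ≡ 10. → (22, 10)

(22, 10)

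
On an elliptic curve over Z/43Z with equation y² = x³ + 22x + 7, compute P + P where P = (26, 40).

(6, 21)

tangent at (26, 40): λ = (3·26² + 22)/(2·40) ≡ 29/37. 37⁻¹ ≡ 7 (mod 43), so λ ≡ 29·7 ≡ 31.
  x = λ² - 26 - 26 = 961 - 52 ≡ 6; y = λ·(26 - 6) - 40 ≡ 21. → (6, 21)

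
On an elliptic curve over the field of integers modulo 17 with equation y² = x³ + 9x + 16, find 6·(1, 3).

Write G = (1, 3).
Double-and-add on 6 = (110)₂. Start with G = (1, 3) for the leading 1-bit.
double: tangent at (1, 3): λ = (3·1² + 9)/(2·3) ≡ 12/6. 6⁻¹ ≡ 3 (mod 17), so λ ≡ 12·3 ≡ 2.
  x = λ² - 1 - 1 = 4 - 2 ≡ 2; y = λ·(1 - 2) - 3 ≡ 12. → (2, 12)
add G: (2, 12) + (1, 3). λ = (3 - 12)/(1 - 2) ≡ 8/16 mod 17. 16⁻¹ ≡ 16 (mod 17), so λ ≡ 9.
  x = λ² - 2 - 1 = 81 - 3 ≡ 10; y = λ·(2 - 10) - 12 ≡ 1. → (10, 1)
double: tangent at (10, 1): λ = (3·10² + 9)/(2·1) ≡ 3/2. 2⁻¹ ≡ 9 (mod 17) since 2·9 = 18 ≡ 1, so λ ≡ 3·9 ≡ 10.
  x = λ² - 10 - 10 = 100 - 20 ≡ 12; y = λ·(10 - 12) - 1 ≡ 13. → (12, 13)

(12, 13)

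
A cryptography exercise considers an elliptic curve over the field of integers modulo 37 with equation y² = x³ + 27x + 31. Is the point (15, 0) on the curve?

yes

y² = 0² ≡ 0; x³ + 27x + 31 = 3811 ≡ 0 (mod 37). 0 = 0.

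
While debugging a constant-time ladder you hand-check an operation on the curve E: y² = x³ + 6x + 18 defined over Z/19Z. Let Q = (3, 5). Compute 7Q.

Repeated addition: build up to 7Q.
2Q: tangent at (3, 5): λ = (3·3² + 6)/(2·5) ≡ 14/10. 10⁻¹ ≡ 2 (mod 19) since 10·2 = 20 ≡ 1, so λ ≡ 14·2 ≡ 9.
  x = λ² - 3 - 3 = 81 - 6 ≡ 18; y = λ·(3 - 18) - 5 ≡ 12. → (18, 12)
3Q: (18, 12) + (3, 5). λ = (5 - 12)/(3 - 18) ≡ 12/4 mod 19. 4⁻¹ ≡ 5 (mod 19), so λ ≡ 3.
  x = λ² - 18 - 3 = 9 - 21 ≡ 7; y = λ·(18 - 7) - 12 ≡ 2. → (7, 2)
4Q: (7, 2) + (3, 5). λ = (5 - 2)/(3 - 7) ≡ 3/15 mod 19. 15⁻¹ ≡ 14 (mod 19), so λ ≡ 4.
  x = λ² - 7 - 3 = 16 - 10 ≡ 6; y = λ·(7 - 6) - 2 ≡ 2. → (6, 2)
5Q: (6, 2) + (3, 5). λ = (5 - 2)/(3 - 6) ≡ 3/16 mod 19. 16⁻¹ ≡ 6 (mod 19), so λ ≡ 18.
  x = λ² - 6 - 3 = 324 - 9 ≡ 11; y = λ·(6 - 11) - 2 ≡ 3. → (11, 3)
6Q: (11, 3) + (3, 5). λ = (5 - 3)/(3 - 11) ≡ 2/11 mod 19. 11⁻¹ ≡ 7 (mod 19), so λ ≡ 14.
  x = λ² - 11 - 3 = 196 - 14 ≡ 11; y = λ·(11 - 11) - 3 ≡ 16. → (11, 16)
7Q: (11, 16) + (3, 5). λ = (5 - 16)/(3 - 11) ≡ 8/11 mod 19. 11⁻¹ ≡ 7 (mod 19) since 11·7 = 77 ≡ 1, so λ ≡ 18.
  x = λ² - 11 - 3 = 324 - 14 ≡ 6; y = λ·(11 - 6) - 16 ≡ 17. → (6, 17)

(6, 17)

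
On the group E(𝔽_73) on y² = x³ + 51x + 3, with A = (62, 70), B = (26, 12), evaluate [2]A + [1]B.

First 2A:
Repeated addition: build up to 2A.
2A: tangent at (62, 70): λ = (3·62² + 51)/(2·70) ≡ 49/67. 67⁻¹ ≡ 12 (mod 73), so λ ≡ 49·12 ≡ 4.
  x = λ² - 62 - 62 = 16 - 124 ≡ 38; y = λ·(62 - 38) - 70 ≡ 26. → (38, 26)
2A = (38, 26).
Finally 2A + B:
(38, 26) + (26, 12). λ = (12 - 26)/(26 - 38) ≡ 59/61 mod 73. 61⁻¹ ≡ 6 (mod 73), so λ ≡ 62.
  x = λ² - 38 - 26 = 3844 - 64 ≡ 57; y = λ·(38 - 57) - 26 ≡ 37. → (57, 37)

(57, 37)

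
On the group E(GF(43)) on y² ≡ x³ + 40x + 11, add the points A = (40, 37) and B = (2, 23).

(14, 2)

(40, 37) + (2, 23). λ = (23 - 37)/(2 - 40) ≡ 29/5 mod 43. 5⁻¹ ≡ 26 (mod 43), so λ ≡ 23.
  x = λ² - 40 - 2 = 529 - 42 ≡ 14; y = λ·(40 - 14) - 37 ≡ 2. → (14, 2)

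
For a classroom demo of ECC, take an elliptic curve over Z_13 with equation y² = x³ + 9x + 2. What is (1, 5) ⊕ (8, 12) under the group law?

(5, 4)

(1, 5) + (8, 12). λ = (12 - 5)/(8 - 1) ≡ 7/7 mod 13. 7⁻¹ ≡ 2 (mod 13), so λ ≡ 1.
  x = λ² - 1 - 8 = 1 - 9 ≡ 5; y = λ·(1 - 5) - 5 ≡ 4. → (5, 4)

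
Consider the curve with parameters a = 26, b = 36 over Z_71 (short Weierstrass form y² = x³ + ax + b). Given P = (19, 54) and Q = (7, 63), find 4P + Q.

(36, 22)

First 4P:
Double-and-add on 4 = (100)₂. Start with P = (19, 54) for the leading 1-bit.
double: tangent at (19, 54): λ = (3·19² + 26)/(2·54) ≡ 44/37. 37⁻¹ ≡ 48 (mod 71), so λ ≡ 44·48 ≡ 53.
  x = λ² - 19 - 19 = 2809 - 38 ≡ 2; y = λ·(19 - 2) - 54 ≡ 66. → (2, 66)
double: tangent at (2, 66): λ = (3·2² + 26)/(2·66) ≡ 38/61. 61⁻¹ ≡ 7 (mod 71) since 61·7 = 427 ≡ 1, so λ ≡ 38·7 ≡ 53.
  x = λ² - 2 - 2 = 2809 - 4 ≡ 36; y = λ·(2 - 36) - 66 ≡ 49. → (36, 49)
4P = (36, 49).
Finally 4P + Q:
(36, 49) + (7, 63). λ = (63 - 49)/(7 - 36) ≡ 14/42 mod 71. 42⁻¹ ≡ 22 (mod 71) since 42·22 = 924 ≡ 1, so λ ≡ 24.
  x = λ² - 36 - 7 = 576 - 43 ≡ 36; y = λ·(36 - 36) - 49 ≡ 22. → (36, 22)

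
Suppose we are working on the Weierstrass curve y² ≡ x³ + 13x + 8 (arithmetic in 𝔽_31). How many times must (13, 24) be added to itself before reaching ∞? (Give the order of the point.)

3

2P: tangent at (13, 24): λ = (3·13² + 13)/(2·24) ≡ 24/17. 17⁻¹ ≡ 11 (mod 31) since 17·11 = 187 ≡ 1, so λ ≡ 24·11 ≡ 16.
  x = λ² - 13 - 13 = 256 - 26 ≡ 13; y = λ·(13 - 13) - 24 ≡ 7. → (13, 7)
3P: (13, 7) + (13, 24): same x and y₁ ≡ -y₂, so the sum is ∞.
3P = ∞, so the order is 3.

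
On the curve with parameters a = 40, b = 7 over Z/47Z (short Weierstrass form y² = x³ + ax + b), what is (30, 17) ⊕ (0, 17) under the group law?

(17, 30)

(30, 17) + (0, 17). λ = (17 - 17)/(0 - 30) ≡ 0/17 mod 47. 17⁻¹ ≡ 36 (mod 47), so λ ≡ 0.
  x = λ² - 30 - 0 = 0 - 30 ≡ 17; y = λ·(30 - 17) - 17 ≡ 30. → (17, 30)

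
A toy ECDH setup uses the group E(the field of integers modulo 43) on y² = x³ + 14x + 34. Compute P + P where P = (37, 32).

tangent at (37, 32): λ = (3·37² + 14)/(2·32) ≡ 36/21. 21⁻¹ ≡ 41 (mod 43) since 21·41 = 861 ≡ 1, so λ ≡ 36·41 ≡ 14.
  x = λ² - 37 - 37 = 196 - 74 ≡ 36; y = λ·(37 - 36) - 32 ≡ 25. → (36, 25)

(36, 25)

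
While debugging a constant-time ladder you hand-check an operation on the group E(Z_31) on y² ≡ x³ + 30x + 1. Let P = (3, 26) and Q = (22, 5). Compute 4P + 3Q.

First 4P:
Repeated addition: build up to 4P.
2P: tangent at (3, 26): λ = (3·3² + 30)/(2·26) ≡ 26/21. 21⁻¹ ≡ 3 (mod 31) since 21·3 = 63 ≡ 1, so λ ≡ 26·3 ≡ 16.
  x = λ² - 3 - 3 = 256 - 6 ≡ 2; y = λ·(3 - 2) - 26 ≡ 21. → (2, 21)
3P: (2, 21) + (3, 26). λ = (26 - 21)/(3 - 2) ≡ 5/1 mod 31. 1⁻¹ ≡ 1 (mod 31), so λ ≡ 5.
  x = λ² - 2 - 3 = 25 - 5 ≡ 20; y = λ·(2 - 20) - 21 ≡ 13. → (20, 13)
4P: (20, 13) + (3, 26). λ = (26 - 13)/(3 - 20) ≡ 13/14 mod 31. 14⁻¹ ≡ 20 (mod 31), so λ ≡ 12.
  x = λ² - 20 - 3 = 144 - 23 ≡ 28; y = λ·(20 - 28) - 13 ≡ 15. → (28, 15)
4P = (28, 15).
Next 3Q:
Repeated addition: build up to 3Q.
2Q: tangent at (22, 5): λ = (3·22² + 30)/(2·5) ≡ 25/10. 10⁻¹ ≡ 28 (mod 31), so λ ≡ 25·28 ≡ 18.
  x = λ² - 22 - 22 = 324 - 44 ≡ 1; y = λ·(22 - 1) - 5 ≡ 1. → (1, 1)
3Q: (1, 1) + (22, 5). λ = (5 - 1)/(22 - 1) ≡ 4/21 mod 31. 21⁻¹ ≡ 3 (mod 31) since 21·3 = 63 ≡ 1, so λ ≡ 12.
  x = λ² - 1 - 22 = 144 - 23 ≡ 28; y = λ·(1 - 28) - 1 ≡ 16. → (28, 16)
3Q = (28, 16).
Finally 4P + 3Q:
(28, 15) + (28, 16): same x and y₁ ≡ -y₂, so the sum is ∞.

O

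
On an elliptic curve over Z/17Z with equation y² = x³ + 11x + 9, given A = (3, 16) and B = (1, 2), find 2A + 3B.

First 2A:
Repeated addition: build up to 2A.
2A: tangent at (3, 16): λ = (3·3² + 11)/(2·16) ≡ 4/15. 15⁻¹ ≡ 8 (mod 17), so λ ≡ 4·8 ≡ 15.
  x = λ² - 3 - 3 = 225 - 6 ≡ 15; y = λ·(3 - 15) - 16 ≡ 8. → (15, 8)
2A = (15, 8).
Next 3B:
Repeated addition: build up to 3B.
2B: tangent at (1, 2): λ = (3·1² + 11)/(2·2) ≡ 14/4. 4⁻¹ ≡ 13 (mod 17) since 4·13 = 52 ≡ 1, so λ ≡ 14·13 ≡ 12.
  x = λ² - 1 - 1 = 144 - 2 ≡ 6; y = λ·(1 - 6) - 2 ≡ 6. → (6, 6)
3B: (6, 6) + (1, 2). λ = (2 - 6)/(1 - 6) ≡ 13/12 mod 17. 12⁻¹ ≡ 10 (mod 17), so λ ≡ 11.
  x = λ² - 6 - 1 = 121 - 7 ≡ 12; y = λ·(6 - 12) - 6 ≡ 13. → (12, 13)
3B = (12, 13).
Finally 2A + 3B:
(15, 8) + (12, 13). λ = (13 - 8)/(12 - 15) ≡ 5/14 mod 17. 14⁻¹ ≡ 11 (mod 17), so λ ≡ 4.
  x = λ² - 15 - 12 = 16 - 27 ≡ 6; y = λ·(15 - 6) - 8 ≡ 11. → (6, 11)

(6, 11)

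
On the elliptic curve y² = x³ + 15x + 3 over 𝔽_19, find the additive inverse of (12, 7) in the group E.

-(12, 7) = (12, -7 mod 19) = (12, 12).

(12, 12)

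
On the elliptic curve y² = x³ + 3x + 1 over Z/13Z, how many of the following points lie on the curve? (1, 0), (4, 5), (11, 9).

(1, 0): 0² ≡ 0, rhs ≡ 5 → off.
(4, 5): 5² ≡ 12, rhs ≡ 12 → on.
(11, 9): 9² ≡ 3, rhs ≡ 0 → off.

1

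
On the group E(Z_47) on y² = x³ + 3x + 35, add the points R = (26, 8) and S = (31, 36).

(26, 8) + (31, 36). λ = (36 - 8)/(31 - 26) ≡ 28/5 mod 47. 5⁻¹ ≡ 19 (mod 47), so λ ≡ 15.
  x = λ² - 26 - 31 = 225 - 57 ≡ 27; y = λ·(26 - 27) - 8 ≡ 24. → (27, 24)

(27, 24)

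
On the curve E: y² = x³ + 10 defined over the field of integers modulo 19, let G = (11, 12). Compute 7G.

Double-and-add on 7 = (111)₂. Start with G = (11, 12) for the leading 1-bit.
double: tangent at (11, 12): λ = (3·11² + 0)/(2·12) ≡ 2/5. 5⁻¹ ≡ 4 (mod 19) since 5·4 = 20 ≡ 1, so λ ≡ 2·4 ≡ 8.
  x = λ² - 11 - 11 = 64 - 22 ≡ 4; y = λ·(11 - 4) - 12 ≡ 6. → (4, 6)
add G: (4, 6) + (11, 12). λ = (12 - 6)/(11 - 4) ≡ 6/7 mod 19. 7⁻¹ ≡ 11 (mod 19) since 7·11 = 77 ≡ 1, so λ ≡ 9.
  x = λ² - 4 - 11 = 81 - 15 ≡ 9; y = λ·(4 - 9) - 6 ≡ 6. → (9, 6)
double: tangent at (9, 6): λ = (3·9² + 0)/(2·6) ≡ 15/12. 12⁻¹ ≡ 8 (mod 19) since 12·8 = 96 ≡ 1, so λ ≡ 15·8 ≡ 6.
  x = λ² - 9 - 9 = 36 - 18 ≡ 18; y = λ·(9 - 18) - 6 ≡ 16. → (18, 16)
add G: (18, 16) + (11, 12). λ = (12 - 16)/(11 - 18) ≡ 15/12 mod 19. 12⁻¹ ≡ 8 (mod 19), so λ ≡ 6.
  x = λ² - 18 - 11 = 36 - 29 ≡ 7; y = λ·(18 - 7) - 16 ≡ 12. → (7, 12)

(7, 12)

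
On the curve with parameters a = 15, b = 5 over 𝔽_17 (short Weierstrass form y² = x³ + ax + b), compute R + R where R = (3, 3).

(9, 6)

tangent at (3, 3): λ = (3·3² + 15)/(2·3) ≡ 8/6. 6⁻¹ ≡ 3 (mod 17) since 6·3 = 18 ≡ 1, so λ ≡ 8·3 ≡ 7.
  x = λ² - 3 - 3 = 49 - 6 ≡ 9; y = λ·(3 - 9) - 3 ≡ 6. → (9, 6)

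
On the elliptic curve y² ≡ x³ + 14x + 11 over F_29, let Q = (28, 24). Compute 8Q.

Double-and-add on 8 = (1000)₂. Start with Q = (28, 24) for the leading 1-bit.
double: tangent at (28, 24): λ = (3·28² + 14)/(2·24) ≡ 17/19. 19⁻¹ ≡ 26 (mod 29) since 19·26 = 494 ≡ 1, so λ ≡ 17·26 ≡ 7.
  x = λ² - 28 - 28 = 49 - 56 ≡ 22; y = λ·(28 - 22) - 24 ≡ 18. → (22, 18)
double: tangent at (22, 18): λ = (3·22² + 14)/(2·18) ≡ 16/7. 7⁻¹ ≡ 25 (mod 29), so λ ≡ 16·25 ≡ 23.
  x = λ² - 22 - 22 = 529 - 44 ≡ 21; y = λ·(22 - 21) - 18 ≡ 5. → (21, 5)
double: tangent at (21, 5): λ = (3·21² + 14)/(2·5) ≡ 3/10. 10⁻¹ ≡ 3 (mod 29), so λ ≡ 3·3 ≡ 9.
  x = λ² - 21 - 21 = 81 - 42 ≡ 10; y = λ·(21 - 10) - 5 ≡ 7. → (10, 7)

(10, 7)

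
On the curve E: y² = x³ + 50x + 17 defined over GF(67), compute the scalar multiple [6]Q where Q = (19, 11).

(1, 1)

Double-and-add on 6 = (110)₂. Start with Q = (19, 11) for the leading 1-bit.
double: tangent at (19, 11): λ = (3·19² + 50)/(2·11) ≡ 61/22. 22⁻¹ ≡ 64 (mod 67) since 22·64 = 1408 ≡ 1, so λ ≡ 61·64 ≡ 18.
  x = λ² - 19 - 19 = 324 - 38 ≡ 18; y = λ·(19 - 18) - 11 ≡ 7. → (18, 7)
add Q: (18, 7) + (19, 11). λ = (11 - 7)/(19 - 18) ≡ 4/1 mod 67. 1⁻¹ ≡ 1 (mod 67) since 1·1 = 1 ≡ 1, so λ ≡ 4.
  x = λ² - 18 - 19 = 16 - 37 ≡ 46; y = λ·(18 - 46) - 7 ≡ 15. → (46, 15)
double: tangent at (46, 15): λ = (3·46² + 50)/(2·15) ≡ 33/30. 30⁻¹ ≡ 38 (mod 67) since 30·38 = 1140 ≡ 1, so λ ≡ 33·38 ≡ 48.
  x = λ² - 46 - 46 = 2304 - 92 ≡ 1; y = λ·(46 - 1) - 15 ≡ 1. → (1, 1)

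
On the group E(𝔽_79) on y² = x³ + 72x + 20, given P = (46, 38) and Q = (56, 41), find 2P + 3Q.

(69, 65)

First 2P:
Repeated addition: build up to 2P.
2P: tangent at (46, 38): λ = (3·46² + 72)/(2·38) ≡ 21/76. 76⁻¹ ≡ 26 (mod 79), so λ ≡ 21·26 ≡ 72.
  x = λ² - 46 - 46 = 5184 - 92 ≡ 36; y = λ·(46 - 36) - 38 ≡ 50. → (36, 50)
2P = (36, 50).
Next 3Q:
Repeated addition: build up to 3Q.
2Q: tangent at (56, 41): λ = (3·56² + 72)/(2·41) ≡ 0/3. 3⁻¹ ≡ 53 (mod 79), so λ ≡ 0·53 ≡ 0.
  x = λ² - 56 - 56 = 0 - 112 ≡ 46; y = λ·(56 - 46) - 41 ≡ 38. → (46, 38)
3Q: (46, 38) + (56, 41). λ = (41 - 38)/(56 - 46) ≡ 3/10 mod 79. 10⁻¹ ≡ 8 (mod 79) since 10·8 = 80 ≡ 1, so λ ≡ 24.
  x = λ² - 46 - 56 = 576 - 102 ≡ 0; y = λ·(46 - 0) - 38 ≡ 39. → (0, 39)
3Q = (0, 39).
Finally 2P + 3Q:
(36, 50) + (0, 39). λ = (39 - 50)/(0 - 36) ≡ 68/43 mod 79. 43⁻¹ ≡ 68 (mod 79), so λ ≡ 42.
  x = λ² - 36 - 0 = 1764 - 36 ≡ 69; y = λ·(36 - 69) - 50 ≡ 65. → (69, 65)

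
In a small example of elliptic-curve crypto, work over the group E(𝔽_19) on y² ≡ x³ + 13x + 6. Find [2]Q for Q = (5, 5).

(15, 2)

tangent at (5, 5): λ = (3·5² + 13)/(2·5) ≡ 12/10. 10⁻¹ ≡ 2 (mod 19), so λ ≡ 12·2 ≡ 5.
  x = λ² - 5 - 5 = 25 - 10 ≡ 15; y = λ·(5 - 15) - 5 ≡ 2. → (15, 2)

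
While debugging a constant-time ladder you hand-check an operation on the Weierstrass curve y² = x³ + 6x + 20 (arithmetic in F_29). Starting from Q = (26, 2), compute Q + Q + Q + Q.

(28, 19)

Repeated addition: build up to 4Q.
2Q: tangent at (26, 2): λ = (3·26² + 6)/(2·2) ≡ 4/4. 4⁻¹ ≡ 22 (mod 29), so λ ≡ 4·22 ≡ 1.
  x = λ² - 26 - 26 = 1 - 52 ≡ 7; y = λ·(26 - 7) - 2 ≡ 17. → (7, 17)
3Q: (7, 17) + (26, 2). λ = (2 - 17)/(26 - 7) ≡ 14/19 mod 29. 19⁻¹ ≡ 26 (mod 29) since 19·26 = 494 ≡ 1, so λ ≡ 16.
  x = λ² - 7 - 26 = 256 - 33 ≡ 20; y = λ·(7 - 20) - 17 ≡ 7. → (20, 7)
4Q: (20, 7) + (26, 2). λ = (2 - 7)/(26 - 20) ≡ 24/6 mod 29. 6⁻¹ ≡ 5 (mod 29) since 6·5 = 30 ≡ 1, so λ ≡ 4.
  x = λ² - 20 - 26 = 16 - 46 ≡ 28; y = λ·(20 - 28) - 7 ≡ 19. → (28, 19)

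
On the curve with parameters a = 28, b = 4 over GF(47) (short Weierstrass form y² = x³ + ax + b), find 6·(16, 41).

(24, 27)

Write P = (16, 41).
Repeated addition: build up to 6P.
2P: tangent at (16, 41): λ = (3·16² + 28)/(2·41) ≡ 44/35. 35⁻¹ ≡ 43 (mod 47) since 35·43 = 1505 ≡ 1, so λ ≡ 44·43 ≡ 12.
  x = λ² - 16 - 16 = 144 - 32 ≡ 18; y = λ·(16 - 18) - 41 ≡ 29. → (18, 29)
3P: (18, 29) + (16, 41). λ = (41 - 29)/(16 - 18) ≡ 12/45 mod 47. 45⁻¹ ≡ 23 (mod 47), so λ ≡ 41.
  x = λ² - 18 - 16 = 1681 - 34 ≡ 2; y = λ·(18 - 2) - 29 ≡ 16. → (2, 16)
4P: (2, 16) + (16, 41). λ = (41 - 16)/(16 - 2) ≡ 25/14 mod 47. 14⁻¹ ≡ 37 (mod 47), so λ ≡ 32.
  x = λ² - 2 - 16 = 1024 - 18 ≡ 19; y = λ·(2 - 19) - 16 ≡ 4. → (19, 4)
5P: (19, 4) + (16, 41). λ = (41 - 4)/(16 - 19) ≡ 37/44 mod 47. 44⁻¹ ≡ 31 (mod 47), so λ ≡ 19.
  x = λ² - 19 - 16 = 361 - 35 ≡ 44; y = λ·(19 - 44) - 4 ≡ 38. → (44, 38)
6P: (44, 38) + (16, 41). λ = (41 - 38)/(16 - 44) ≡ 3/19 mod 47. 19⁻¹ ≡ 5 (mod 47), so λ ≡ 15.
  x = λ² - 44 - 16 = 225 - 60 ≡ 24; y = λ·(44 - 24) - 38 ≡ 27. → (24, 27)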